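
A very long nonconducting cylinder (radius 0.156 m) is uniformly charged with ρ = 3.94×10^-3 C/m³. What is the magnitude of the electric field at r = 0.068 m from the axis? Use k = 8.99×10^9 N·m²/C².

|E| ≈ 1.51×10^7 V/m

Coaxial Gaussian cylinder, radius r = 0.068 m, length L (r < R).
Enclosed charge per unit length: λ_enc = ρ·πr² = (3.94×10^-3)π(0.068)² = 5.724e-5 C/m.
Applying ∮E·dA = Q_enc/ε₀ with the end caps contributing no flux:
E = 2k|λ_enc|/r = 2(8.99×10^9)(5.724×10^-5)/(0.068) = 1.51e7 N/C.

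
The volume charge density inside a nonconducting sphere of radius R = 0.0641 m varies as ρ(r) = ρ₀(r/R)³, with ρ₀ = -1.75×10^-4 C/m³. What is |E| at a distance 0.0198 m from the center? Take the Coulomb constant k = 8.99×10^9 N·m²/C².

Use a concentric Gaussian sphere at r = 0.0198 m (r < R).
Q_enc = ∫₀^r ρ(r')·4πr'² dr' = (4πρ₀/R³) ∫₀^r r'^5 dr' = 4πρ₀ r^6/(6·R³) = -8.385×10^-11 C.
By Gauss's law, ∮E·dA = E·4πr² = Q_enc/ε₀.
E = k|Q_enc|/r² = (8.99×10^9)(8.385e-11)/(0.0198)² = 1.92×10^3 N/C.

|E| = 1.92×10^3 V/m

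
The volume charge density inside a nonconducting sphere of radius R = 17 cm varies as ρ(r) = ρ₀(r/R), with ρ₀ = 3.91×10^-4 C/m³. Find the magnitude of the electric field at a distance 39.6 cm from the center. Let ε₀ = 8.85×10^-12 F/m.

E = 3.46×10^5 V/m

Symmetry ⇒ E = E(r) r̂. Gaussian sphere of radius r = 39.6 cm (r > R, all charge enclosed).
Q_enc = 4π ∫₀^R ρ₀(r'/R)^1 r'² dr' = 4πρ₀R³/4 = 6.035×10^-6 C.
By Gauss's law, ∮E·dA = E·4πr² = Q_enc/ε₀.
E = |Q_enc|/(4πε₀r²) = (6.035×10^-6)/(4π·8.85×10^-12·(0.396)²) = 3.46×10^5 N/C.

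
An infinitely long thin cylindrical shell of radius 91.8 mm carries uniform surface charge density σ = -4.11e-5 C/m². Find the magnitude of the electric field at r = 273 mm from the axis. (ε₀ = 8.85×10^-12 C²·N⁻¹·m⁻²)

Take a coaxial cylindrical Gaussian surface of radius r = 273 mm and length L (r > 91.8 mm).
The whole shell is enclosed: λ_enc = σ·2πR = (-4.11×10^-5)·2π·(0.0918) = -2.371×10^-5 C/m.
By Gauss's law (flux through the curved wall only), E·2πrL = λ_enc L/ε₀.
E = |λ_enc|/(2πε₀r) = (2.371×10^-5)/(2π·8.85×10^-12·0.273) = 1.56×10^6 N/C.

|E| = 1.56×10^6 V/m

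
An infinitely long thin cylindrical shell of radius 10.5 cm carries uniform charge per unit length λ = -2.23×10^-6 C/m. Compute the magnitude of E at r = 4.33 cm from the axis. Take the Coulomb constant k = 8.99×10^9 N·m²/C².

Coaxial Gaussian cylinder, radius r = 4.33 cm, length L (r < 10.5 cm, inside the shell).
All the surface charge lies outside this cylinder: Q_enc = 0, hence E = 0.

E = 0 (no enclosed charge)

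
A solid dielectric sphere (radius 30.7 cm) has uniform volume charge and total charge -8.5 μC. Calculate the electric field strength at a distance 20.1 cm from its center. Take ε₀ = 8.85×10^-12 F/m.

Symmetry ⇒ E = E(r) r̂. Gaussian sphere of radius r = 20.1 cm (r < R).
For a uniform sphere the enclosed fraction is (r/R)³, so Q_enc = (-8.5 μC)(0.201/0.307)³ = -2.386e-6 C.
Applying ∮E·dA = Q_enc/ε₀ with Φ = E(4πr²):
E = |Q_enc|/(4πε₀r²) = (2.386e-6)/(4π·8.85×10^-12·(0.201)²) = 5.31e5 N/C.

|E| = 5.31×10^5 N/C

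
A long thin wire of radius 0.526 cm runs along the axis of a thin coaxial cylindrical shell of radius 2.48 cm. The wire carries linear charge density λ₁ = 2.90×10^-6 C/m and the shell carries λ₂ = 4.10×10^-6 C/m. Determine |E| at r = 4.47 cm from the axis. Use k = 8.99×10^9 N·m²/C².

Coaxial Gaussian cylinder, radius r = 4.47 cm, length L (r > 2.48 cm, enclosing both).
λ_enc = λ₁ + λ₂ = (2.90×10^-6) + (4.10×10^-6) = 7.00×10^-6 C/m.
Since E is radial and uniform over the curved surface, Φ = E·2πrL = Q_enc/ε₀ = λ_enc L/ε₀.
E = 2k|λ_enc|/r = 2(8.99×10^9)(7.00×10^-6)/(0.0447) = 2.82×10^6 N/C.

|E| = 2.82×10^6 N/C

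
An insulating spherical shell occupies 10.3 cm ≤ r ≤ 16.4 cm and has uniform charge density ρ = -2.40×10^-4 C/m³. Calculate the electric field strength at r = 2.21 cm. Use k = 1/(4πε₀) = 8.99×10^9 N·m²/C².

E = 0

Use a concentric Gaussian sphere at r = 2.21 cm (r < 10.3 cm, inside the empty cavity).
No charge is enclosed, so by Gauss's law E·4πr² = 0 ⇒ E = 0.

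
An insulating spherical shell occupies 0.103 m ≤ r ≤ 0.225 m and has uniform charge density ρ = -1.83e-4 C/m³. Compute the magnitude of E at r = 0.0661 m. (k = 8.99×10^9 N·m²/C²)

|E| = 0 N/C

Take a concentric spherical Gaussian surface of radius r = 0.0661 m (r < 0.103 m, inside the empty cavity).
No charge is enclosed, so by Gauss's law E·4πr² = 0 ⇒ E = 0.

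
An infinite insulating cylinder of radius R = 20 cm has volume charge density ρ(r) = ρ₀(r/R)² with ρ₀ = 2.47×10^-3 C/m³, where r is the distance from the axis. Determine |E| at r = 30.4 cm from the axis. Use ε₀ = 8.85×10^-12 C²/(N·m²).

|E| ≈ 9.18×10^6 V/m

By cylindrical symmetry E is radial; use a coaxial Gaussian cylinder of radius 30.4 cm and length L (r > R, full charge per length enclosed).
λ_enc = 2π ∫₀^R ρ₀(r'/R)^2 r' dr' = 2πρ₀R²/4 = 1.552×10^-4 C/m.
Gauss's law: E·2πrL = λ_enc L/ε₀.
E = |λ_enc|/(2πε₀r) = (1.552×10^-4)/(2π·8.85×10^-12·0.304) = 9.18×10^6 N/C.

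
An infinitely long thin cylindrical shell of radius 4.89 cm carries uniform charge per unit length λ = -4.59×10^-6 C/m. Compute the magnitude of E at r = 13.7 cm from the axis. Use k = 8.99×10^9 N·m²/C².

E = 6.02e5 N/C

By cylindrical symmetry E is radial; use a coaxial Gaussian cylinder of radius 13.7 cm and length L (r > 4.89 cm).
The full line charge is enclosed: λ_enc = -4.59×10^-6 C/m.
By Gauss's law (flux through the curved wall only), E·2πrL = λ_enc L/ε₀.
E = 2k|λ_enc|/r = 2(8.99×10^9)(4.59×10^-6)/(0.137) = 6.02e5 N/C.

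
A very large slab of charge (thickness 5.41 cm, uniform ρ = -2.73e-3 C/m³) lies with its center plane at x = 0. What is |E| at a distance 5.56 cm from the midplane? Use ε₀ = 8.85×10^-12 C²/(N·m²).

8.34×10^6 V/m

The point |x| = 5.56 cm lies outside the slab (half-thickness 0.02705 m). A symmetric pillbox spanning the full slab encloses Q_enc = ρ·d·A.
Flux = 2EA ⇒ E = |ρ|d/(2ε₀), independent of distance outside.
E = (2.73×10^-3)(0.0541)/(2·8.85×10^-12) = 8.34×10^6 N/C.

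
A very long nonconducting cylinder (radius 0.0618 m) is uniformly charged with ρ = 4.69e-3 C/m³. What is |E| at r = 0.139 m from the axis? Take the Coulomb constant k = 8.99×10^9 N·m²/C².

7.28×10^6 V/m

Coaxial Gaussian cylinder, radius r = 0.139 m, length L (r > 0.0618 m, full cross-section enclosed).
λ_enc = ρ·πR² = (4.69×10^-3)π(0.0618)² = 5.627×10^-5 C/m.
Applying ∮E·dA = Q_enc/ε₀ with the end caps contributing no flux:
E = 2k|λ_enc|/r = 2(8.99×10^9)(5.627×10^-5)/(0.139) = 7.28e6 N/C.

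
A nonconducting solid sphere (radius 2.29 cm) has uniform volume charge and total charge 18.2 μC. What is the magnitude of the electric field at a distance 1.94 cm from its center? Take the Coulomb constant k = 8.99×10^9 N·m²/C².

By spherical symmetry E is radial; choose a Gaussian sphere of radius r = 1.94 cm (r < R).
Only the charge within r is enclosed: Q_enc = Q·(r/R)³ = (18.2 μC)·(1.94 cm/2.29 cm)³ = 1.107×10^-5 C.
Gauss's law: E·4πr² = Q_enc/ε₀.
E = k|Q_enc|/r² = (8.99×10^9)(1.107×10^-5)/(0.0194)² = 2.64×10^8 N/C.

E = 2.64×10^8 N/C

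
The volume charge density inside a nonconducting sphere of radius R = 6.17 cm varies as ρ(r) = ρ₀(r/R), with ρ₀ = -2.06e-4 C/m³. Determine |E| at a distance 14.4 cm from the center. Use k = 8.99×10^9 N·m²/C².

E = 6.59e4 N/C

Symmetry ⇒ E = E(r) r̂. Gaussian sphere of radius r = 14.4 cm (r > R, all charge enclosed).
Q_enc = 4π ∫₀^R ρ₀(r'/R)^1 r'² dr' = 4πρ₀R³/4 = -1.52e-7 C.
Since E is radial and uniform over the Gaussian sphere, Φ = E·4πr² = Q_enc/ε₀.
E = k|Q_enc|/r² = (8.99×10^9)(1.52e-7)/(0.144)² = 6.59×10^4 N/C.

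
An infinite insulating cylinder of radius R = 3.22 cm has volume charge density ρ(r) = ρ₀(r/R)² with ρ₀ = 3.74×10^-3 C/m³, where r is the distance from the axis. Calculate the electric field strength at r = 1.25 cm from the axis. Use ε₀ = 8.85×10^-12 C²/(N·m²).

E ≈ 1.99×10^5 V/m

Take a coaxial cylindrical Gaussian surface of radius r = 1.25 cm and length L (r < R).
λ_enc = ∫₀^r ρ(r')·2πr' dr' = (2πρ₀/R²)·r^4/4 = 1.383e-7 C/m.
Gauss's law: E·2πrL = λ_enc L/ε₀.
E = |λ_enc|/(2πε₀r) = (1.383×10^-7)/(2π·8.85×10^-12·0.0125) = 1.99e5 N/C.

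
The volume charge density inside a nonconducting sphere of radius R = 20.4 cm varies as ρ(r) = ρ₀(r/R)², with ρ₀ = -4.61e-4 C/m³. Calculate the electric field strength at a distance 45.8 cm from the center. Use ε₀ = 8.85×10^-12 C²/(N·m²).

4.22e5 V/m

Use a concentric Gaussian sphere at r = 45.8 cm (r > R, all charge enclosed).
Q_enc = 4π ∫₀^R ρ₀(r'/R)^2 r'² dr' = 4πρ₀R³/5 = -9.836e-6 C.
Since E is radial and uniform over the Gaussian sphere, Φ = E·4πr² = Q_enc/ε₀.
E = |Q_enc|/(4πε₀r²) = (9.836×10^-6)/(4π·8.85×10^-12·(0.458)²) = 4.22×10^5 N/C.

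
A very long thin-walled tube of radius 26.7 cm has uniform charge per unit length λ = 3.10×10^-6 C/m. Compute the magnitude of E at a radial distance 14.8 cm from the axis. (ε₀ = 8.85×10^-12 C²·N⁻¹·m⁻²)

Take a coaxial cylindrical Gaussian surface of radius r = 14.8 cm and length L (r < 26.7 cm, inside the shell).
No charge is enclosed, so Gauss's law gives E·2πrL = 0 ⇒ E = 0.

|E| = 0 N/C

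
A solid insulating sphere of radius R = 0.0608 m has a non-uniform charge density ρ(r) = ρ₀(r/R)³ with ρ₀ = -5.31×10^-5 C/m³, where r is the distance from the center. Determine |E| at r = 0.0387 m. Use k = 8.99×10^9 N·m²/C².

Use a concentric Gaussian sphere at r = 0.0387 m (r < R).
Q_enc = ∫₀^r ρ(r')·4πr'² dr' = (4πρ₀/R³) ∫₀^r r'^5 dr' = 4πρ₀ r^6/(6·R³) = -1.662×10^-9 C.
Gauss's law: E·4πr² = Q_enc/ε₀.
E = k|Q_enc|/r² = (8.99×10^9)(1.662×10^-9)/(0.0387)² = 9.98×10^3 N/C.

|E| = 9.98×10^3 V/m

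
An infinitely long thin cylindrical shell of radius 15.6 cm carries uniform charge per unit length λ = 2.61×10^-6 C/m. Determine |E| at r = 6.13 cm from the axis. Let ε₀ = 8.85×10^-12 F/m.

Coaxial Gaussian cylinder, radius r = 6.13 cm, length L (r < 15.6 cm, inside the shell).
No charge is enclosed, so Gauss's law gives E·2πrL = 0 ⇒ E = 0.

E = 0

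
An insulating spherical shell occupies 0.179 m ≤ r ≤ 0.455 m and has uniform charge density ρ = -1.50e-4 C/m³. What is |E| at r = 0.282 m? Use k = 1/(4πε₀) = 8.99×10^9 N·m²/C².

Take a concentric spherical Gaussian surface of radius r = 0.282 m (within the shell material, 0.179 m < r < 0.455 m).
Only the shell between 0.179 m and r is enclosed: Q_enc = ρ·(4π/3)(r³ − a³) = (-1.50e-4)·(4π/3)·((0.282)³ − (0.179)³) = -1.049×10^-5 C.
Applying ∮E·dA = Q_enc/ε₀ with Φ = E(4πr²):
E = k|Q_enc|/r² = (8.99×10^9)(1.049e-5)/(0.282)² = 1.19×10^6 N/C.

E ≈ 1.19e6 N/C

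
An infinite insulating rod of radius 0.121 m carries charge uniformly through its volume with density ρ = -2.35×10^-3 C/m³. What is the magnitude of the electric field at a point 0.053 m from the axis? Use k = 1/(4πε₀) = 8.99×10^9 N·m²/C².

E = 7.04×10^6 V/m

Choose a coaxial cylinder of radius r = 0.053 m (arbitrary length L) as the Gaussian surface (r < R).
Enclosed charge per unit length: λ_enc = ρ·πr² = (-2.35e-3)π(0.053)² = -2.074×10^-5 C/m.
Since E is radial and uniform over the curved surface, Φ = E·2πrL = Q_enc/ε₀ = λ_enc L/ε₀.
E = 2k|λ_enc|/r = 2(8.99×10^9)(2.074e-5)/(0.053) = 7.04×10^6 N/C.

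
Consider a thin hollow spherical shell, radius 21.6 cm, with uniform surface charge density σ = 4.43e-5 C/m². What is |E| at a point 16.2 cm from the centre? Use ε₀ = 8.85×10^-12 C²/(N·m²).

|E| = 0 V/m

By spherical symmetry E is radial; choose a Gaussian sphere of radius r = 16.2 cm (inside the shell, r < 21.6 cm).
No charge lies within this surface, so Q_enc = 0 and Gauss's law gives E·4πr² = 0 ⇒ E = 0.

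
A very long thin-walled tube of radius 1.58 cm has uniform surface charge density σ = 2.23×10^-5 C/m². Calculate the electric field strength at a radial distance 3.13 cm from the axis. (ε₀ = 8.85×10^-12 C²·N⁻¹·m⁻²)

E = 1.27e6 N/C

Coaxial Gaussian cylinder, radius r = 3.13 cm, length L (r > 1.58 cm).
The whole shell is enclosed: λ_enc = σ·2πR = (2.23×10^-5)·2π·(0.0158) = 2.214×10^-6 C/m.
Applying ∮E·dA = Q_enc/ε₀ with the end caps contributing no flux:
E = |λ_enc|/(2πε₀r) = (2.214×10^-6)/(2π·8.85×10^-12·0.0313) = 1.27e6 N/C.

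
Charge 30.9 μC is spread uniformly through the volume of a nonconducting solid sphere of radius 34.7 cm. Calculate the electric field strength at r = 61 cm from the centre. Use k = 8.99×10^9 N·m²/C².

|E| = 7.47×10^5 N/C

Symmetry ⇒ E = E(r) r̂. Gaussian sphere of radius r = 61 cm (r > R, so the entire charge is enclosed).
Q_enc = 30.9 μC = 3.09×10^-5 C.
Applying ∮E·dA = Q_enc/ε₀ with Φ = E(4πr²):
E = k|Q_enc|/r² = (8.99×10^9)(3.09×10^-5)/(0.61)² = 7.47×10^5 N/C.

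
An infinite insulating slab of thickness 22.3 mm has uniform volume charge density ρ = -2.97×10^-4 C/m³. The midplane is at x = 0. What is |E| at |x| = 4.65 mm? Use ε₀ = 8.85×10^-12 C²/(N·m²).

By symmetry E is perpendicular to the slab. A Gaussian pillbox from −4.65 mm to +4.65 mm (face area A) lies entirely within the slab.
Q_enc = ρ·(2x)·A and flux = 2EA, so 2EA = 2ρxA/ε₀ ⇒ E = |ρ|x/ε₀.
E = (2.97×10^-4)(0.00465)/(8.85×10^-12) = 1.56e5 N/C.

|E| = 1.56e5 V/m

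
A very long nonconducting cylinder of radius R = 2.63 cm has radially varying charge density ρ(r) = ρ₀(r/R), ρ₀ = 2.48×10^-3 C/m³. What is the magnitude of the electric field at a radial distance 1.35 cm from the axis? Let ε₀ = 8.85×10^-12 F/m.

|E| = 6.47×10^5 N/C

Choose a coaxial cylinder of radius r = 1.35 cm (arbitrary length L) as the Gaussian surface (r < R).
Integrating ρ over the cross-section to radius r: λ_enc = (2πρ₀/R) ∫₀^r r'^2 dr' = 2πρ₀ r^3/(3·R) = 4.859e-7 C/m.
Applying ∮E·dA = Q_enc/ε₀ with the end caps contributing no flux:
E = |λ_enc|/(2πε₀r) = (4.859e-7)/(2π·8.85×10^-12·0.0135) = 6.47×10^5 N/C.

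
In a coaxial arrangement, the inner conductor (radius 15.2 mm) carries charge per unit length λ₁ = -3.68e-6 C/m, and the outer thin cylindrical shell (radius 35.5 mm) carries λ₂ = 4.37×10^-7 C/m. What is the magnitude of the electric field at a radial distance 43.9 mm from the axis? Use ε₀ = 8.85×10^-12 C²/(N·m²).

|E| ≈ 1.33e6 N/C

Coaxial Gaussian cylinder, radius r = 43.9 mm, length L (r > 35.5 mm, enclosing both).
λ_enc = λ₁ + λ₂ = (-3.68×10^-6) + (4.37×10^-7) = -3.243×10^-6 C/m.
Applying ∮E·dA = Q_enc/ε₀ with the end caps contributing no flux:
E = |λ_enc|/(2πε₀r) = (3.243e-6)/(2π·8.85×10^-12·0.0439) = 1.33×10^6 N/C.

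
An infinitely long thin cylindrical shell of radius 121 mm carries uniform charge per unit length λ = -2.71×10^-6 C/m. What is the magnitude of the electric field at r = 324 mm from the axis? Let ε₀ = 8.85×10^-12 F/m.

Coaxial Gaussian cylinder, radius r = 324 mm, length L (r > 121 mm).
The full line charge is enclosed: λ_enc = -2.71×10^-6 C/m.
By Gauss's law (flux through the curved wall only), E·2πrL = λ_enc L/ε₀.
E = |λ_enc|/(2πε₀r) = (2.71e-6)/(2π·8.85×10^-12·0.324) = 1.50×10^5 N/C.

E = 1.50e5 N/C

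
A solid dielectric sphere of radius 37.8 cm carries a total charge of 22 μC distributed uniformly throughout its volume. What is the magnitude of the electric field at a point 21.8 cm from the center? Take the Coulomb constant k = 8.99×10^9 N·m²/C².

Use a concentric Gaussian sphere at r = 21.8 cm (r < R).
For a uniform sphere the enclosed fraction is (r/R)³, so Q_enc = (22 μC)(0.218/0.378)³ = 4.22e-6 C.
By Gauss's law, ∮E·dA = E·4πr² = Q_enc/ε₀.
E = k|Q_enc|/r² = (8.99×10^9)(4.22×10^-6)/(0.218)² = 7.98×10^5 N/C.

|E| ≈ 7.98e5 V/m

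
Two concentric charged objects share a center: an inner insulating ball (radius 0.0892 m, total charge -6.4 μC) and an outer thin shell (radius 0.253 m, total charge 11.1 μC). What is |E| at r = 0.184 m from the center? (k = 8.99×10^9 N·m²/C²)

1.70×10^6 V/m

Use a concentric Gaussian sphere at r = 0.184 m (between the bodies, 0.0892 m < r < 0.253 m).
Only the inner charge is enclosed; the outer shell contributes nothing inside itself. Q_enc = -6.4 μC = -6.40×10^-6 C.
By Gauss's law, ∮E·dA = E·4πr² = Q_enc/ε₀.
E = k|Q_enc|/r² = (8.99×10^9)(6.40×10^-6)/(0.184)² = 1.70e6 N/C.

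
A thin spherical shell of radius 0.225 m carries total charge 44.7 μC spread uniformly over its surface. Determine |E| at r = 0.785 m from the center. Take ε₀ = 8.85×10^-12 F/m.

Symmetry ⇒ E = E(r) r̂. Gaussian sphere of radius r = 0.785 m (r > 0.225 m).
The entire shell is enclosed: Q_enc = 4.47×10^-5 C.
Applying ∮E·dA = Q_enc/ε₀ with Φ = E(4πr²):
E = |Q_enc|/(4πε₀r²) = (4.47×10^-5)/(4π·8.85×10^-12·(0.785)²) = 6.52×10^5 N/C.

|E| = 6.52×10^5 N/C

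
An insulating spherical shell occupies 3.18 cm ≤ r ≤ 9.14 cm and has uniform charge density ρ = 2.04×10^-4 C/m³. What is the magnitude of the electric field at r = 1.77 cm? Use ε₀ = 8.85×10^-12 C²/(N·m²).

E = 0 (no enclosed charge)

By spherical symmetry E is radial; choose a Gaussian sphere of radius r = 1.77 cm (r < 3.18 cm, inside the empty cavity).
No charge is enclosed, so by Gauss's law E·4πr² = 0 ⇒ E = 0.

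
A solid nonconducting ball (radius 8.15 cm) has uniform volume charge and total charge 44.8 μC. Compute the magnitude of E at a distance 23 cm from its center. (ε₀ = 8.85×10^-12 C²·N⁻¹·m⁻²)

E ≈ 7.61×10^6 V/m

Symmetry ⇒ E = E(r) r̂. Gaussian sphere of radius r = 23 cm (r > R, so the entire charge is enclosed).
Q_enc = 44.8 μC = 4.48×10^-5 C.
Since E is radial and uniform over the Gaussian sphere, Φ = E·4πr² = Q_enc/ε₀.
E = |Q_enc|/(4πε₀r²) = (4.48×10^-5)/(4π·8.85×10^-12·(0.23)²) = 7.61e6 N/C.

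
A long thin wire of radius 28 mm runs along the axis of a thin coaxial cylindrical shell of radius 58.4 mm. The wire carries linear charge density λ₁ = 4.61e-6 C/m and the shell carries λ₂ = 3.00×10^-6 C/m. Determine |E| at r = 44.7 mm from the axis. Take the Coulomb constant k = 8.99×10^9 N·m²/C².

|E| ≈ 1.85e6 N/C

Choose a coaxial cylinder of radius r = 44.7 mm (arbitrary length L) as the Gaussian surface (between the conductors, 28 mm < r < 58.4 mm).
The shell at 58.4 mm lies outside the Gaussian surface, so λ_enc = λ₁ = 4.61×10^-6 C/m.
Since E is radial and uniform over the curved surface, Φ = E·2πrL = Q_enc/ε₀ = λ_enc L/ε₀.
E = 2k|λ_enc|/r = 2(8.99×10^9)(4.61×10^-6)/(0.0447) = 1.85×10^6 N/C.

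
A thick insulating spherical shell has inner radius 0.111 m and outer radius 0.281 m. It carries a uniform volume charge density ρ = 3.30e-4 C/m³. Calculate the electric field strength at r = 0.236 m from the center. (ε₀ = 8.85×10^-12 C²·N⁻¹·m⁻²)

E = 2.63×10^6 N/C

Take a concentric spherical Gaussian surface of radius r = 0.236 m (within the shell material, 0.111 m < r < 0.281 m).
Only the shell between 0.111 m and r is enclosed: Q_enc = ρ·(4π/3)(r³ − a³) = (3.30×10^-4)·(4π/3)·((0.236)³ − (0.111)³) = 1.628×10^-5 C.
Gauss's law: E·4πr² = Q_enc/ε₀.
E = |Q_enc|/(4πε₀r²) = (1.628×10^-5)/(4π·8.85×10^-12·(0.236)²) = 2.63×10^6 N/C.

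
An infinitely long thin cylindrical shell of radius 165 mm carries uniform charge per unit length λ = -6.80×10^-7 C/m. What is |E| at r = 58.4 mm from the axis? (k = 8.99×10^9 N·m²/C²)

Choose a coaxial cylinder of radius r = 58.4 mm (arbitrary length L) as the Gaussian surface (r < 165 mm, inside the shell).
No charge is enclosed, so Gauss's law gives E·2πrL = 0 ⇒ E = 0.

E = 0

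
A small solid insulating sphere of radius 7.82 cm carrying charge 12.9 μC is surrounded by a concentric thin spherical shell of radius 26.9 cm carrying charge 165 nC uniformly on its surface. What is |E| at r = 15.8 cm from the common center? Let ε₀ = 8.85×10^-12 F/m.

E ≈ 4.65×10^6 N/C

Take a concentric spherical Gaussian surface of radius r = 15.8 cm (between the bodies, 7.82 cm < r < 26.9 cm).
The shell at 26.9 cm lies outside the Gaussian surface, so Q_enc = 12.9 μC = 1.29×10^-5 C.
By Gauss's law, ∮E·dA = E·4πr² = Q_enc/ε₀.
E = |Q_enc|/(4πε₀r²) = (1.29×10^-5)/(4π·8.85×10^-12·(0.158)²) = 4.65e6 N/C.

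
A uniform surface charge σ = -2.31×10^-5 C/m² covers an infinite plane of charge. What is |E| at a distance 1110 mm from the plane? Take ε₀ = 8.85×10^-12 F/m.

|E| ≈ 1.31×10^6 N/C

Choose a cylindrical pillbox piercing the sheet, end faces (area A) parallel to it.
Only the two end caps contribute flux: Φ = 2EA. With Q_enc = σA, Gauss's law gives E = |σ|/(2ε₀).
E = |σ|/(2ε₀) = (2.31e-5)/(2·8.85×10^-12) = 1.31×10^6 N/C.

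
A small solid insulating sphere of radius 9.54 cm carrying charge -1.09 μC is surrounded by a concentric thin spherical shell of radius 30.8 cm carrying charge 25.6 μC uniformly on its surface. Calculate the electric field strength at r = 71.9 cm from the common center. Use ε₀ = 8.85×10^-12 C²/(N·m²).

Take a concentric spherical Gaussian surface of radius r = 71.9 cm (r > 30.8 cm, enclosing both).
Q_enc = (-1.09 μC) + (25.6 μC) = 2.451×10^-5 C.
By Gauss's law, ∮E·dA = E·4πr² = Q_enc/ε₀.
E = |Q_enc|/(4πε₀r²) = (2.451e-5)/(4π·8.85×10^-12·(0.719)²) = 4.26e5 N/C.

|E| = 4.26×10^5 N/C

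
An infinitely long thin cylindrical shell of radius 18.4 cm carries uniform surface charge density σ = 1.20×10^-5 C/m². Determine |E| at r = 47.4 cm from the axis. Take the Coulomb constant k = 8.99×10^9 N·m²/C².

5.26×10^5 V/m

Choose a coaxial cylinder of radius r = 47.4 cm (arbitrary length L) as the Gaussian surface (r > 18.4 cm).
The whole shell is enclosed: λ_enc = σ·2πR = (1.20e-5)·2π·(0.184) = 1.387×10^-5 C/m.
Since E is radial and uniform over the curved surface, Φ = E·2πrL = Q_enc/ε₀ = λ_enc L/ε₀.
E = 2k|λ_enc|/r = 2(8.99×10^9)(1.387×10^-5)/(0.474) = 5.26×10^5 N/C.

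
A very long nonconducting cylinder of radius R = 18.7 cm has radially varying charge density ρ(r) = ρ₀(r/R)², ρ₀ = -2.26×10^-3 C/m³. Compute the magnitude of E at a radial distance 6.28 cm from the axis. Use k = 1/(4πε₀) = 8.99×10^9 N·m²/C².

By cylindrical symmetry E is radial; use a coaxial Gaussian cylinder of radius 6.28 cm and length L (r < R).
λ_enc = ∫₀^r ρ(r')·2πr' dr' = (2πρ₀/R²)·r^4/4 = -1.579e-6 C/m.
Applying ∮E·dA = Q_enc/ε₀ with the end caps contributing no flux:
E = 2k|λ_enc|/r = 2(8.99×10^9)(1.579e-6)/(0.0628) = 4.52×10^5 N/C.

|E| = 4.52×10^5 V/m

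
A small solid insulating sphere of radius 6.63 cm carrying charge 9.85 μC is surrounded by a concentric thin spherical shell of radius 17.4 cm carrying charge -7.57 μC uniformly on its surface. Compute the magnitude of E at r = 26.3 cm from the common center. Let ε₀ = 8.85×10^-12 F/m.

Take a concentric spherical Gaussian surface of radius r = 26.3 cm (r > 17.4 cm, enclosing both).
Q_enc = (9.85 μC) + (-7.57 μC) = 2.28×10^-6 C.
Gauss's law: E·4πr² = Q_enc/ε₀.
E = |Q_enc|/(4πε₀r²) = (2.28e-6)/(4π·8.85×10^-12·(0.263)²) = 2.96×10^5 N/C.

E = 2.96×10^5 N/C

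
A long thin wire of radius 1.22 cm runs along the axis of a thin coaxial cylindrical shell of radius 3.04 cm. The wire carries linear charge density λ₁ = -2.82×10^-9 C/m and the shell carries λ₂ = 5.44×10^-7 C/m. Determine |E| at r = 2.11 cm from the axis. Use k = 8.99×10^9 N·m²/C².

By cylindrical symmetry E is radial; use a coaxial Gaussian cylinder of radius 2.11 cm and length L (between the conductors, 1.22 cm < r < 3.04 cm).
Only the inner wire is enclosed; the outer shell contributes nothing inside itself. λ_enc = λ₁ = -2.82×10^-9 C/m.
Applying ∮E·dA = Q_enc/ε₀ with the end caps contributing no flux:
E = 2k|λ_enc|/r = 2(8.99×10^9)(2.82×10^-9)/(0.0211) = 2.40e3 N/C.

2.40×10^3 N/C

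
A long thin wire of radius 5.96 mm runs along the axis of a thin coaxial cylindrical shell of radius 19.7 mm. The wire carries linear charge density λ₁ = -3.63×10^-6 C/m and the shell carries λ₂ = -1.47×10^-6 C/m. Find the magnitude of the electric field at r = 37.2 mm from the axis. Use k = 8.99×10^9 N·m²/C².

Take a coaxial cylindrical Gaussian surface of radius r = 37.2 mm and length L (r > 19.7 mm, enclosing both).
λ_enc = λ₁ + λ₂ = (-3.63×10^-6) + (-1.47×10^-6) = -5.10×10^-6 C/m.
Gauss's law: E·2πrL = λ_enc L/ε₀.
E = 2k|λ_enc|/r = 2(8.99×10^9)(5.10×10^-6)/(0.0372) = 2.46e6 N/C.

E ≈ 2.46×10^6 V/m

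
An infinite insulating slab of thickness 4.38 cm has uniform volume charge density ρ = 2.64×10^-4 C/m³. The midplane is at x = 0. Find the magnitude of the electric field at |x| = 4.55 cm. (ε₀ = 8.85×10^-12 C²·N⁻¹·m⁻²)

The point |x| = 4.55 cm lies outside the slab (half-thickness 0.0219 m). A symmetric pillbox spanning the full slab encloses Q_enc = ρ·d·A.
Flux = 2EA ⇒ E = |ρ|d/(2ε₀), independent of distance outside.
E = (2.64e-4)(0.0438)/(2·8.85×10^-12) = 6.53×10^5 N/C.

6.53×10^5 N/C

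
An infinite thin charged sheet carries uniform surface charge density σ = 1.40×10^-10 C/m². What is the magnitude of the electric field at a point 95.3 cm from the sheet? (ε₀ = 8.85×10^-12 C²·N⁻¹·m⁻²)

E = 7.91 V/m

The symmetry is planar: E is normal to the sheet and the same magnitude on both sides. Take a pillbox straddling the sheet with end-cap area A.
Only the two end caps contribute flux: Φ = 2EA. With Q_enc = σA, Gauss's law gives E = |σ|/(2ε₀).
E = |σ|/(2ε₀) = (1.40×10^-10)/(2·8.85×10^-12) = 7.91 N/C.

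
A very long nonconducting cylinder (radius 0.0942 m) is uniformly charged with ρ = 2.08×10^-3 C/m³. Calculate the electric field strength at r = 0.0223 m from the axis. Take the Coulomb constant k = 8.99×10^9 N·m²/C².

|E| ≈ 2.62×10^6 N/C

Choose a coaxial cylinder of radius r = 0.0223 m (arbitrary length L) as the Gaussian surface (r < R).
Enclosed charge per unit length: λ_enc = ρ·πr² = (2.08e-3)π(0.0223)² = 3.25×10^-6 C/m.
Applying ∮E·dA = Q_enc/ε₀ with the end caps contributing no flux:
E = 2k|λ_enc|/r = 2(8.99×10^9)(3.25e-6)/(0.0223) = 2.62×10^6 N/C.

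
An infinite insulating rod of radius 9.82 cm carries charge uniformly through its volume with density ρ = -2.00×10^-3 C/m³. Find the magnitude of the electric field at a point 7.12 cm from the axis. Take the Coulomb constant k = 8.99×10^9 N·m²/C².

By cylindrical symmetry E is radial; use a coaxial Gaussian cylinder of radius 7.12 cm and length L (r < R).
Enclosed charge per unit length: λ_enc = ρ·πr² = (-2.00×10^-3)π(0.0712)² = -3.185e-5 C/m.
Since E is radial and uniform over the curved surface, Φ = E·2πrL = Q_enc/ε₀ = λ_enc L/ε₀.
E = 2k|λ_enc|/r = 2(8.99×10^9)(3.185e-5)/(0.0712) = 8.04×10^6 N/C.

8.04e6 N/C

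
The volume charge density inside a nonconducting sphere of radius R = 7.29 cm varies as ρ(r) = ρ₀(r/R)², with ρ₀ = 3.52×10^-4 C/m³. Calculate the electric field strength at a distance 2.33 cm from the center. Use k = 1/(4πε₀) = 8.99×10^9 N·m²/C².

E ≈ 1.89e4 V/m

Use a concentric Gaussian sphere at r = 2.33 cm (r < R).
Q_enc = ∫₀^r ρ(r')·4πr'² dr' = (4πρ₀/R²) ∫₀^r r'^4 dr' = 4πρ₀ r^5/(5·R²) = 1.143×10^-9 C.
Gauss's law: E·4πr² = Q_enc/ε₀.
E = k|Q_enc|/r² = (8.99×10^9)(1.143×10^-9)/(0.0233)² = 1.89e4 N/C.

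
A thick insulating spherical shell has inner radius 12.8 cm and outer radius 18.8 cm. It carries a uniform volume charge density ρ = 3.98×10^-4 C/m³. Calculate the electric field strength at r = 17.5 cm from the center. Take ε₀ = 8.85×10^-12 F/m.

|E| ≈ 1.60×10^6 N/C

Symmetry ⇒ E = E(r) r̂. Gaussian sphere of radius r = 17.5 cm (within the shell material, 12.8 cm < r < 18.8 cm).
Only the shell between 12.8 cm and r is enclosed: Q_enc = ρ·(4π/3)(r³ − a³) = (3.98×10^-4)·(4π/3)·((0.175)³ − (0.128)³) = 5.439×10^-6 C.
By Gauss's law, ∮E·dA = E·4πr² = Q_enc/ε₀.
E = |Q_enc|/(4πε₀r²) = (5.439e-6)/(4π·8.85×10^-12·(0.175)²) = 1.60e6 N/C.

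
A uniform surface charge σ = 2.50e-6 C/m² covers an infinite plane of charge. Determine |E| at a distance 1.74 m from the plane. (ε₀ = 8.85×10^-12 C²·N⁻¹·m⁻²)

|E| = 1.41×10^5 N/C

Choose a cylindrical pillbox piercing the sheet, end faces (area A) parallel to it.
Only the two end caps contribute flux: Φ = 2EA. With Q_enc = σA, Gauss's law gives E = |σ|/(2ε₀).
E = |σ|/(2ε₀) = (2.50×10^-6)/(2·8.85×10^-12) = 1.41e5 N/C.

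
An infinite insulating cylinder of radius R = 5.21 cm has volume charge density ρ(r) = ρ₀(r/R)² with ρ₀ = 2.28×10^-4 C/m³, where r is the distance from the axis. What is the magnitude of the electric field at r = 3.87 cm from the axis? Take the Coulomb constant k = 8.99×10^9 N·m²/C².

Choose a coaxial cylinder of radius r = 3.87 cm (arbitrary length L) as the Gaussian surface (r < R).
λ_enc = ∫₀^r ρ(r')·2πr' dr' = (2πρ₀/R²)·r^4/4 = 2.96e-7 C/m.
By Gauss's law (flux through the curved wall only), E·2πrL = λ_enc L/ε₀.
E = 2k|λ_enc|/r = 2(8.99×10^9)(2.96×10^-7)/(0.0387) = 1.37e5 N/C.

E ≈ 1.37e5 N/C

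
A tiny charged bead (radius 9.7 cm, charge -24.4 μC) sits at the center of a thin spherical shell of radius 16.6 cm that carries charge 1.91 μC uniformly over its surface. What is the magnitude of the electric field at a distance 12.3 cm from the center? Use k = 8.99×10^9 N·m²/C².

1.45×10^7 V/m

Symmetry ⇒ E = E(r) r̂. Gaussian sphere of radius r = 12.3 cm (between the bodies, 9.7 cm < r < 16.6 cm).
Only the inner charge is enclosed; the outer shell contributes nothing inside itself. Q_enc = -24.4 μC = -2.44×10^-5 C.
Applying ∮E·dA = Q_enc/ε₀ with Φ = E(4πr²):
E = k|Q_enc|/r² = (8.99×10^9)(2.44×10^-5)/(0.123)² = 1.45e7 N/C.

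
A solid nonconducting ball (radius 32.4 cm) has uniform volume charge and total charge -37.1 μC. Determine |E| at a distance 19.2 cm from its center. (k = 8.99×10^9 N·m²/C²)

|E| ≈ 1.88×10^6 N/C

Use a concentric Gaussian sphere at r = 19.2 cm (r < R).
For a uniform sphere the enclosed fraction is (r/R)³, so Q_enc = (-37.1 μC)(0.192/0.324)³ = -7.72×10^-6 C.
Applying ∮E·dA = Q_enc/ε₀ with Φ = E(4πr²):
E = k|Q_enc|/r² = (8.99×10^9)(7.72e-6)/(0.192)² = 1.88e6 N/C.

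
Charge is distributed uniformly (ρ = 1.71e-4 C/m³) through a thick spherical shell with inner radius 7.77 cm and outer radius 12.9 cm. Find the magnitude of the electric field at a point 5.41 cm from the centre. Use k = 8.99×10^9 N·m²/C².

E = 0 (no enclosed charge)

By spherical symmetry E is radial; choose a Gaussian sphere of radius r = 5.41 cm (r < 7.77 cm, inside the empty cavity).
No charge is enclosed, so by Gauss's law E·4πr² = 0 ⇒ E = 0.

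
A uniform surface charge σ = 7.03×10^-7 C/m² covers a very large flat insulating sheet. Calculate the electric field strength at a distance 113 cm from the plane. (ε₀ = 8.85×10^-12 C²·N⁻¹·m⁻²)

By planar symmetry E is perpendicular to the sheet and uniform; use a Gaussian pillbox with flat faces of area A on each side of the sheet.
Only the two end caps contribute flux: Φ = 2EA. With Q_enc = σA, Gauss's law gives E = |σ|/(2ε₀).
E = |σ|/(2ε₀) = (7.03e-7)/(2·8.85×10^-12) = 3.97e4 N/C.

|E| = 3.97×10^4 N/C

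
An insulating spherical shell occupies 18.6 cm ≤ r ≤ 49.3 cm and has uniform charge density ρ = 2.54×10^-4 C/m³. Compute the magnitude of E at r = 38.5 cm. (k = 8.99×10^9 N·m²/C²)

E ≈ 3.27×10^6 V/m

By spherical symmetry E is radial; choose a Gaussian sphere of radius r = 38.5 cm (within the shell material, 18.6 cm < r < 49.3 cm).
Enclosed charge is the volume from a to r: Q_enc = (4π/3)ρ(r³ − a³) = 5.387×10^-5 C.
Applying ∮E·dA = Q_enc/ε₀ with Φ = E(4πr²):
E = k|Q_enc|/r² = (8.99×10^9)(5.387e-5)/(0.385)² = 3.27×10^6 N/C.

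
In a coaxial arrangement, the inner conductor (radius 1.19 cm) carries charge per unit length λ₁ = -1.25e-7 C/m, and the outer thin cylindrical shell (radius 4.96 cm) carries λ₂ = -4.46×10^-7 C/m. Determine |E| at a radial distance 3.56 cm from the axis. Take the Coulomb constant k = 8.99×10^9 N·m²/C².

By cylindrical symmetry E is radial; use a coaxial Gaussian cylinder of radius 3.56 cm and length L (between the conductors, 1.19 cm < r < 4.96 cm).
Only the inner wire is enclosed; the outer shell contributes nothing inside itself. λ_enc = λ₁ = -1.25e-7 C/m.
Since E is radial and uniform over the curved surface, Φ = E·2πrL = Q_enc/ε₀ = λ_enc L/ε₀.
E = 2k|λ_enc|/r = 2(8.99×10^9)(1.25×10^-7)/(0.0356) = 6.31e4 N/C.

6.31×10^4 V/m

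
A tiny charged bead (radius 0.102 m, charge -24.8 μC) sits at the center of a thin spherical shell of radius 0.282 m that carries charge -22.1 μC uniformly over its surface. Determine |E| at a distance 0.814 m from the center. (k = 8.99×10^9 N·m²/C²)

Take a concentric spherical Gaussian surface of radius r = 0.814 m (r > 0.282 m, enclosing both).
Q_enc = (-24.8 μC) + (-22.1 μC) = -4.69×10^-5 C.
Gauss's law: E·4πr² = Q_enc/ε₀.
E = k|Q_enc|/r² = (8.99×10^9)(4.69×10^-5)/(0.814)² = 6.36e5 N/C.

|E| ≈ 6.36×10^5 N/C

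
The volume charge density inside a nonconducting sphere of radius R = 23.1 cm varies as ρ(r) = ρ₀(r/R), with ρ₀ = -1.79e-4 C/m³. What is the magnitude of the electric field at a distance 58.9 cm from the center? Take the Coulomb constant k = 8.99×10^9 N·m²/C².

Symmetry ⇒ E = E(r) r̂. Gaussian sphere of radius r = 58.9 cm (r > R, all charge enclosed).
Q_enc = 4π ∫₀^R ρ₀(r'/R)^1 r'² dr' = 4πρ₀R³/4 = -6.932×10^-6 C.
By Gauss's law, ∮E·dA = E·4πr² = Q_enc/ε₀.
E = k|Q_enc|/r² = (8.99×10^9)(6.932×10^-6)/(0.589)² = 1.80×10^5 N/C.

E ≈ 1.80×10^5 V/m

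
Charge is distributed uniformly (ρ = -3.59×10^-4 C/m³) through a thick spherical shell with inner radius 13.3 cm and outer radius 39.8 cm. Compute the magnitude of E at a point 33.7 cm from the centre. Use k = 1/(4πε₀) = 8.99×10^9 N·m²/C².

By spherical symmetry E is radial; choose a Gaussian sphere of radius r = 33.7 cm (within the shell material, 13.3 cm < r < 39.8 cm).
Enclosed charge is the volume from a to r: Q_enc = (4π/3)ρ(r³ − a³) = -5.402×10^-5 C.
By Gauss's law, ∮E·dA = E·4πr² = Q_enc/ε₀.
E = k|Q_enc|/r² = (8.99×10^9)(5.402×10^-5)/(0.337)² = 4.28×10^6 N/C.

4.28×10^6 N/C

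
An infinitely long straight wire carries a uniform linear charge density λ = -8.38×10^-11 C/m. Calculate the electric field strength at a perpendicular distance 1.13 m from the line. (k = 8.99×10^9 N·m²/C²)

1.33 N/C

Choose a coaxial cylinder of radius r = 1.13 m (arbitrary length L) as the Gaussian surface.
Q_enc = λL, so λ_enc = -8.38e-11 C/m.
By Gauss's law (flux through the curved wall only), E·2πrL = λ_enc L/ε₀.
E = 2k|λ_enc|/r = 2(8.99×10^9)(8.38e-11)/(1.13) = 1.33 N/C.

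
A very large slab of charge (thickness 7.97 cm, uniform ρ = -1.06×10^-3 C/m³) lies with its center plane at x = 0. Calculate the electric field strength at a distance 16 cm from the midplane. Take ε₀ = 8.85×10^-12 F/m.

The point |x| = 16 cm lies outside the slab (half-thickness 0.03985 m). A symmetric pillbox spanning the full slab encloses Q_enc = ρ·d·A.
Flux = 2EA ⇒ E = |ρ|d/(2ε₀), independent of distance outside.
E = (1.06e-3)(0.0797)/(2·8.85×10^-12) = 4.77×10^6 N/C.

E ≈ 4.77e6 N/C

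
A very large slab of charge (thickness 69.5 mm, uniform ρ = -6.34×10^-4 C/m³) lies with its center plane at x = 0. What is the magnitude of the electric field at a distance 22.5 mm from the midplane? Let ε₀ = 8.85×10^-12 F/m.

E = 1.61×10^6 V/m

By symmetry E is perpendicular to the slab. A Gaussian pillbox from −22.5 mm to +22.5 mm (face area A) lies entirely within the slab.
Q_enc = ρ·(2x)·A and flux = 2EA, so 2EA = 2ρxA/ε₀ ⇒ E = |ρ|x/ε₀.
E = (6.34e-4)(0.0225)/(8.85×10^-12) = 1.61e6 N/C.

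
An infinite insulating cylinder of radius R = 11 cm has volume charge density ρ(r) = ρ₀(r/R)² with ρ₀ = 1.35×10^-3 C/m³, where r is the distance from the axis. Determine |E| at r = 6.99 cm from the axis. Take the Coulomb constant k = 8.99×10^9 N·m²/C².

Choose a coaxial cylinder of radius r = 6.99 cm (arbitrary length L) as the Gaussian surface (r < R).
λ_enc = ∫₀^r ρ(r')·2πr' dr' = (2πρ₀/R²)·r^4/4 = 4.184e-6 C/m.
Gauss's law: E·2πrL = λ_enc L/ε₀.
E = 2k|λ_enc|/r = 2(8.99×10^9)(4.184×10^-6)/(0.0699) = 1.08e6 N/C.

|E| ≈ 1.08×10^6 N/C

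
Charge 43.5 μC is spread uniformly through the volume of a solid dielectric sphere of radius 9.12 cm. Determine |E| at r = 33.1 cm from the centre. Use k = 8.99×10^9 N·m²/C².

E = 3.57e6 N/C

Symmetry ⇒ E = E(r) r̂. Gaussian sphere of radius r = 33.1 cm (r > R, so the entire charge is enclosed).
Q_enc = 43.5 μC = 4.35×10^-5 C.
Gauss's law: E·4πr² = Q_enc/ε₀.
E = k|Q_enc|/r² = (8.99×10^9)(4.35×10^-5)/(0.331)² = 3.57e6 N/C.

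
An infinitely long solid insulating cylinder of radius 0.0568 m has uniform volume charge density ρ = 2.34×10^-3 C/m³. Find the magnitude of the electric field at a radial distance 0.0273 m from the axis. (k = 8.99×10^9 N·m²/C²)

Take a coaxial cylindrical Gaussian surface of radius r = 0.0273 m and length L (r < R).
Charge inside radius r per length L is ρ·πr²·L, so λ_enc = ρπr² = 5.479e-6 C/m.
Applying ∮E·dA = Q_enc/ε₀ with the end caps contributing no flux:
E = 2k|λ_enc|/r = 2(8.99×10^9)(5.479×10^-6)/(0.0273) = 3.61×10^6 N/C.

|E| = 3.61×10^6 N/C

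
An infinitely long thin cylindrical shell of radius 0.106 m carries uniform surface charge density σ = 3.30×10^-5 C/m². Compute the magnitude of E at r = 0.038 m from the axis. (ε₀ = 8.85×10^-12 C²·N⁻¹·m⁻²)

E = 0

By cylindrical symmetry E is radial; use a coaxial Gaussian cylinder of radius 0.038 m and length L (r < 0.106 m, inside the shell).
No charge is enclosed, so Gauss's law gives E·2πrL = 0 ⇒ E = 0.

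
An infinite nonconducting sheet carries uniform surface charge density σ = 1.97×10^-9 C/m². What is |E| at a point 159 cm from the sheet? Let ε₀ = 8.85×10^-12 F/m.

Choose a cylindrical pillbox piercing the sheet, end faces (area A) parallel to it.
Only the two end caps contribute flux: Φ = 2EA. With Q_enc = σA, Gauss's law gives E = |σ|/(2ε₀).
E = |σ|/(2ε₀) = (1.97×10^-9)/(2·8.85×10^-12) = 111 N/C.

E = 111 V/m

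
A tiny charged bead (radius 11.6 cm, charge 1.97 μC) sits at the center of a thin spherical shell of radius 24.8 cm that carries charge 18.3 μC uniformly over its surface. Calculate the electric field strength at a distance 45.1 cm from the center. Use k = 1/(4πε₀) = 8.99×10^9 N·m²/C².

Symmetry ⇒ E = E(r) r̂. Gaussian sphere of radius r = 45.1 cm (r > 24.8 cm, enclosing both).
Q_enc = (1.97 μC) + (18.3 μC) = 2.027×10^-5 C.
Since E is radial and uniform over the Gaussian sphere, Φ = E·4πr² = Q_enc/ε₀.
E = k|Q_enc|/r² = (8.99×10^9)(2.027×10^-5)/(0.451)² = 8.96e5 N/C.

8.96e5 V/m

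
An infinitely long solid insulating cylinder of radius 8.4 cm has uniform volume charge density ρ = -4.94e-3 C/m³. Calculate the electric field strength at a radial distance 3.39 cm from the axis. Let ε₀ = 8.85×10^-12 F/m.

E ≈ 9.46×10^6 N/C

Choose a coaxial cylinder of radius r = 3.39 cm (arbitrary length L) as the Gaussian surface (r < R).
Enclosed charge per unit length: λ_enc = ρ·πr² = (-4.94×10^-3)π(0.0339)² = -1.784×10^-5 C/m.
By Gauss's law (flux through the curved wall only), E·2πrL = λ_enc L/ε₀.
E = |λ_enc|/(2πε₀r) = (1.784×10^-5)/(2π·8.85×10^-12·0.0339) = 9.46e6 N/C.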